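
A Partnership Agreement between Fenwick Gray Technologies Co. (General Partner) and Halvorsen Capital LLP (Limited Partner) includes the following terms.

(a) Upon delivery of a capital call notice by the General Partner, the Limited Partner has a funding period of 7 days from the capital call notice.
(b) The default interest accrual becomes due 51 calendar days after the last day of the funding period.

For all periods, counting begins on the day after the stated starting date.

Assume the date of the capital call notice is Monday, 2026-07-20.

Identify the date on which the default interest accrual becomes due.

2026-09-16

Adding 7 calendar days to 2026-07-20 gives 2026-07-27, which is the last day of the funding period.
The date on which the default interest accrual becomes due: 51 calendar days after 2026-07-27 is 2026-09-16.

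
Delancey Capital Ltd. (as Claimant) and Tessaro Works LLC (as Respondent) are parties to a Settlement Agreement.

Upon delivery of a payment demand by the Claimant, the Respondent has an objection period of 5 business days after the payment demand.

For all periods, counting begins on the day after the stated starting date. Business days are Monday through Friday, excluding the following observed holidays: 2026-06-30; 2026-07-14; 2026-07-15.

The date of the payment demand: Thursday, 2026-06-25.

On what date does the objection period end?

2026-07-03

The last day of the objection period: counting 5 business days from Thursday, 2026-06-25 (Jun 26, Jun 29, Jul 1, Jul 2, Jul 3, skipping weekends and the listed holiday on Jun 30) reaches Friday, 2026-07-03.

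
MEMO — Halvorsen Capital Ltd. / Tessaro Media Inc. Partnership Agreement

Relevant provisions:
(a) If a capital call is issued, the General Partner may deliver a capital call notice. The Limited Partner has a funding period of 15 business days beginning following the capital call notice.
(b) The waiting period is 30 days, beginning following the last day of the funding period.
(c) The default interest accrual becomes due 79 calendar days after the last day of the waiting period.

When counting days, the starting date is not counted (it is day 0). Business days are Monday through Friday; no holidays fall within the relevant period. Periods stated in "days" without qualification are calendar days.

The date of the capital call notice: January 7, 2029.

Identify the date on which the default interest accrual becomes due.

May 15, 2029

The last day of the funding period: 15 business days after Sunday, January 7, 2029, skipping weekends — Jan 8, Jan 9, Jan 10, Jan 11, …, Jan 24, Jan 25, Jan 26 — lands on Friday, January 26, 2029.
The last day of the waiting period: 30 calendar days after January 26, 2029 is February 25, 2029.
Adding 79 calendar days to February 25, 2029 gives May 15, 2029, which is the date on which the default interest accrual becomes due.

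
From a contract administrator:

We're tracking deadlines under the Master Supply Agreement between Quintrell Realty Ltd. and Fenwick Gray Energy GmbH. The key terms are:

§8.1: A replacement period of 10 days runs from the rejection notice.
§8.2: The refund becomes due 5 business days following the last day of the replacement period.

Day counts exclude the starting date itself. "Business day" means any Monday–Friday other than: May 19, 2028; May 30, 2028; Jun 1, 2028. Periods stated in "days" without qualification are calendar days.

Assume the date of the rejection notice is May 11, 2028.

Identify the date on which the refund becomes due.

The last day of the replacement period: May 11, 2028 + 10 days = May 21, 2028.
The date on which the refund becomes due: 5 business days after Sunday, May 21, 2028, skipping weekends — May 22, May 23, May 24, May 25, May 26 — lands on Friday, May 26, 2028.

May 26, 2028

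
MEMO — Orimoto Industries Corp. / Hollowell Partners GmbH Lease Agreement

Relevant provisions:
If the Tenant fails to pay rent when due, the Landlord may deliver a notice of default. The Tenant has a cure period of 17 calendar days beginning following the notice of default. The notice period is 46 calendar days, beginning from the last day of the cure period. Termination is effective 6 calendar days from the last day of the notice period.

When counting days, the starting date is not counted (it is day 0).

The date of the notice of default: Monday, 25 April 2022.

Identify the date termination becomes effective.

The last day of the cure period: 25 April 2022 + 17 days = 12 May 2022.
Adding 46 calendar days to 12 May 2022 gives 27 June 2022, which is the last day of the notice period.
The date termination becomes effective: 27 June 2022 + 6 days = 3 July 2022.

3 July 2022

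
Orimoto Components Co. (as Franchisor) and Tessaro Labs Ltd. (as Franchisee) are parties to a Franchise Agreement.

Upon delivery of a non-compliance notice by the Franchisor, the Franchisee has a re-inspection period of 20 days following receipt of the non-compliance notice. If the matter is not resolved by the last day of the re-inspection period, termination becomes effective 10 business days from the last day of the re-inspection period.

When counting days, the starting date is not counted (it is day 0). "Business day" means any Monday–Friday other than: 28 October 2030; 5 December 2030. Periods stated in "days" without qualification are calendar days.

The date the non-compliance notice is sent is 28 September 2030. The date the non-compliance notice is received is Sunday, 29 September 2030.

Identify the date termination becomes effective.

The last day of the re-inspection period: 20 calendar days after 29 September 2030 is 19 October 2030.
The date termination becomes effective: counting 10 business days from Saturday, 19 October 2030 (Oct 21, Oct 22, Oct 23, Oct 24, Oct 25, Oct 29, Oct 30, Oct 31, Nov 1, Nov 4, skipping weekends and the listed holiday on Oct 28) reaches Monday, 4 November 2030.

4 November 2030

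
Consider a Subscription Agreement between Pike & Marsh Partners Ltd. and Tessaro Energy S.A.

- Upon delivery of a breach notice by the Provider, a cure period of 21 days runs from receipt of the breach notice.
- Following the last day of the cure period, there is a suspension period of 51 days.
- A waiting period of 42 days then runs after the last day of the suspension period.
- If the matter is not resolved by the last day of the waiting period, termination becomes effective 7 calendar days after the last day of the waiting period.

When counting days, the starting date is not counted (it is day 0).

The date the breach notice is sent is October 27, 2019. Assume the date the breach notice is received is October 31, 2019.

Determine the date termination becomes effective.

February 29, 2020

The last day of the cure period: 21 calendar days after October 31, 2019 is November 21, 2019.
The last day of the suspension period: November 21, 2019 + 51 days = January 11, 2020.
The last day of the waiting period: January 11, 2020 + 42 days = February 22, 2020.
The date termination becomes effective: February 22, 2020 + 7 days = February 29, 2020.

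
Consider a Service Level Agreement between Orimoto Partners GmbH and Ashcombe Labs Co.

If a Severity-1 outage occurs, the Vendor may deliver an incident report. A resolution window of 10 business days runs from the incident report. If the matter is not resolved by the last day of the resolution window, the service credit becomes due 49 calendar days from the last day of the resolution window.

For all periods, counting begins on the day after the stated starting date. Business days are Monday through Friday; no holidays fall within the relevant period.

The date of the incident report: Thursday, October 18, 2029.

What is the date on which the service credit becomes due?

The last day of the resolution window: 10 business days after Thursday, October 18, 2029, skipping weekends — Oct 19, Oct 22, Oct 23, Oct 24, Oct 25, Oct 26, Oct 29, Oct 30, Oct 31, Nov 1 — lands on Thursday, November 1, 2029.
Adding 49 calendar days to November 1, 2029 gives December 20, 2029, which is the date on which the service credit becomes due.

December 20, 2029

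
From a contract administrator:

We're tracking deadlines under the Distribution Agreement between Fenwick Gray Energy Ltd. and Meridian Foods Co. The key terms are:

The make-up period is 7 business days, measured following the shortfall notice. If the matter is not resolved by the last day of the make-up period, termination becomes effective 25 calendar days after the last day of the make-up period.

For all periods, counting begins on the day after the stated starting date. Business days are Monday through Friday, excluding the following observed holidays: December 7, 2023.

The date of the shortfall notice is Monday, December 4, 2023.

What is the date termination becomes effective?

The last day of the make-up period: counting 7 business days from Monday, December 4, 2023 (Dec 5, Dec 6, Dec 8, Dec 11, Dec 12, Dec 13, Dec 14, skipping weekends and the listed holiday on Dec 7) reaches Thursday, December 14, 2023.
The date termination becomes effective: December 14, 2023 + 25 days = January 8, 2024.

January 8, 2024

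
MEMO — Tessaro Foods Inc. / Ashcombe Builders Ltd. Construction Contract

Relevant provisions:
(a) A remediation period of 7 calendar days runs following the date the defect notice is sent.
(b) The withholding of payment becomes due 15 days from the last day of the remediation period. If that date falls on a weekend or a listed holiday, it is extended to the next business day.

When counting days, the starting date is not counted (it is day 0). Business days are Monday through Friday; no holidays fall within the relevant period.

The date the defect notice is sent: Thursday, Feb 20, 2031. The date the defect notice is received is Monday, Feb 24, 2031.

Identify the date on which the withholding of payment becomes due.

Mar 14, 2031

The last day of the remediation period: 7 calendar days after Feb 20, 2031 is Feb 27, 2031.
Adding 15 calendar days to Feb 27, 2031 gives Mar 14, 2031, which is the date on which the withholding of payment becomes due. Mar 14, 2031 is a Friday, so no roll-forward applies.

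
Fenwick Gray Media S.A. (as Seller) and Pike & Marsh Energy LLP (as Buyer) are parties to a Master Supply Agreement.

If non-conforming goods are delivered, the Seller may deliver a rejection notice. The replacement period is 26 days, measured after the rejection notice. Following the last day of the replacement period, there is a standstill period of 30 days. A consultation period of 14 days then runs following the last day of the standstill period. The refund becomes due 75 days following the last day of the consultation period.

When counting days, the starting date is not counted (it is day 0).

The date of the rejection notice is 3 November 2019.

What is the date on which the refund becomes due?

27 March 2020

Adding 26 calendar days to 3 November 2019 gives 29 November 2019, which is the last day of the replacement period.
The last day of the standstill period: 30 calendar days after 29 November 2019 is 29 December 2019.
The last day of the consultation period: 14 calendar days after 29 December 2019 is 12 January 2020.
The date on which the refund becomes due: 75 calendar days after 12 January 2020 is 27 March 2020.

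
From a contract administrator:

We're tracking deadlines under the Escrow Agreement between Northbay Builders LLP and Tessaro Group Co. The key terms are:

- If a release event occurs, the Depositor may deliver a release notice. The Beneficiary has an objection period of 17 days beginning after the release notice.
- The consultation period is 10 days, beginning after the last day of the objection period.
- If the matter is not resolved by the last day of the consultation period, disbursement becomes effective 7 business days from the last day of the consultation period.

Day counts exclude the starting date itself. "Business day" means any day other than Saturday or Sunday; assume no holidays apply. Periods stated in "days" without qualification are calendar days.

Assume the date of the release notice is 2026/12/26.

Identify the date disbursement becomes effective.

The last day of the objection period: 2026/12/26 + 17 days = 2027/01/12.
Adding 10 calendar days to 2027/01/12 gives 2027/01/22, which is the last day of the consultation period.
The date disbursement becomes effective: 7 business days after Friday, 2027/01/22, skipping weekends — Jan 25, Jan 26, Jan 27, Jan 28, Jan 29, Feb 1, Feb 2 — lands on Tuesday, 2027/02/02.

2027/02/02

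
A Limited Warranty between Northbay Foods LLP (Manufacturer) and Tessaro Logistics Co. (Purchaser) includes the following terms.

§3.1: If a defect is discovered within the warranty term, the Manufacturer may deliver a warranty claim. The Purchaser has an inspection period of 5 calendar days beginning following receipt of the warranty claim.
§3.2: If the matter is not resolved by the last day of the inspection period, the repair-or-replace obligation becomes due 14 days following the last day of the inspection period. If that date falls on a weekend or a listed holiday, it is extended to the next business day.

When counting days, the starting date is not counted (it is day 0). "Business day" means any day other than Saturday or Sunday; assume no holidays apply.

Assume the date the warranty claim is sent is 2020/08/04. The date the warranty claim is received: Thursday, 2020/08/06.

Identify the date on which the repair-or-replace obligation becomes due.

The last day of the inspection period: 2020/08/06 + 5 days = 2020/08/11.
The date on which the repair-or-replace obligation becomes due: 2020/08/11 + 14 days = 2020/08/25. 2020/08/25 is a Tuesday, so no roll-forward applies.

2020/08/25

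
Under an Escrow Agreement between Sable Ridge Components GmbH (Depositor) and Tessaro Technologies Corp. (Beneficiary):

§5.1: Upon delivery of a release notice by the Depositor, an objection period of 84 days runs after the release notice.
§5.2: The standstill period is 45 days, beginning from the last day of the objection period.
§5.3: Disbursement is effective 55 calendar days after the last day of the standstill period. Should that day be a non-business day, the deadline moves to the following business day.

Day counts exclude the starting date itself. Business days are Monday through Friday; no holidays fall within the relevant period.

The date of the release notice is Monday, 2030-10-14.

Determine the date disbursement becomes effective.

The last day of the objection period: 84 calendar days after 2030-10-14 is 2031-01-06.
The last day of the standstill period: 2031-01-06 + 45 days = 2031-02-20.
The date disbursement becomes effective: 2031-02-20 + 55 days = 2031-04-16. 2031-04-16 is a Wednesday, so no roll-forward applies.

2031-04-16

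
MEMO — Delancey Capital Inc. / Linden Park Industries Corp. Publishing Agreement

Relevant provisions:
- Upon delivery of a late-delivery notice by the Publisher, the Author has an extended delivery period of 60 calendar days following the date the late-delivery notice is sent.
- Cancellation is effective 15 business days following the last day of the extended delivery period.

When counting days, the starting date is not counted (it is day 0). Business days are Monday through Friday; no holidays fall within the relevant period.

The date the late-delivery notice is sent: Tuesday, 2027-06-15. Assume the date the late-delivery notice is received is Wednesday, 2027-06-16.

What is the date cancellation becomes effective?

Adding 60 calendar days to 2027-06-15 gives 2027-08-14, which is the last day of the extended delivery period.
The date cancellation becomes effective: counting 15 business days from Saturday, 2027-08-14 (Aug 16, Aug 17, Aug 18, Aug 19, …, Sep 1, Sep 2, Sep 3, skipping weekends) reaches Friday, 2027-09-03.

2027-09-03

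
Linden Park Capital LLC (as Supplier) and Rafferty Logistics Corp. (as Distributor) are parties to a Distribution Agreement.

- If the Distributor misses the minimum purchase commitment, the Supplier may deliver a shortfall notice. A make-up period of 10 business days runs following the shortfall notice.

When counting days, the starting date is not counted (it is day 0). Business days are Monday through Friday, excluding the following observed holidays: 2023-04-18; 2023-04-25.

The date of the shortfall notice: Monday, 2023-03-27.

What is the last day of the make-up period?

From Monday, 2023-03-27, 10 business days (Mar 28, Mar 29, Mar 30, Mar 31, Apr 3, Apr 4, Apr 5, Apr 6, Apr 7, Apr 10, skipping weekends) brings us to Monday, 2023-04-10, which is the last day of the make-up period.

2023-04-10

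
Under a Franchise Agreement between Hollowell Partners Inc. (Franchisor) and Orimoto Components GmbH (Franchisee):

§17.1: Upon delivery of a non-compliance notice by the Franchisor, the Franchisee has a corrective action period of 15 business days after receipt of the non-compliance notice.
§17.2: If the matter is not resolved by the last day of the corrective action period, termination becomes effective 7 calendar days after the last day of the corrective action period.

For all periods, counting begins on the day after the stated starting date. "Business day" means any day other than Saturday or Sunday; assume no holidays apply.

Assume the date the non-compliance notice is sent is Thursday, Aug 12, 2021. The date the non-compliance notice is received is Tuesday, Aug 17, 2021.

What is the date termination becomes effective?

Sep 14, 2021

The last day of the corrective action period: 15 business days after Tuesday, Aug 17, 2021, skipping weekends — Aug 18, Aug 19, Aug 20, Aug 23, …, Sep 3, Sep 6, Sep 7 — lands on Tuesday, Sep 7, 2021.
The date termination becomes effective: Sep 7, 2021 + 7 days = Sep 14, 2021.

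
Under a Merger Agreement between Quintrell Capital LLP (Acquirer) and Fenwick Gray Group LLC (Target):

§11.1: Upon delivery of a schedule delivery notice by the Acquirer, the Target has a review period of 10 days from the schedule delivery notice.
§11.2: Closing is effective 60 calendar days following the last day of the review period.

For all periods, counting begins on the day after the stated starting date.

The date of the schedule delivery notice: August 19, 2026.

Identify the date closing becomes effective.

The last day of the review period: August 19, 2026 + 10 days = August 29, 2026.
The date closing becomes effective: August 29, 2026 + 60 days = October 28, 2026.

October 28, 2026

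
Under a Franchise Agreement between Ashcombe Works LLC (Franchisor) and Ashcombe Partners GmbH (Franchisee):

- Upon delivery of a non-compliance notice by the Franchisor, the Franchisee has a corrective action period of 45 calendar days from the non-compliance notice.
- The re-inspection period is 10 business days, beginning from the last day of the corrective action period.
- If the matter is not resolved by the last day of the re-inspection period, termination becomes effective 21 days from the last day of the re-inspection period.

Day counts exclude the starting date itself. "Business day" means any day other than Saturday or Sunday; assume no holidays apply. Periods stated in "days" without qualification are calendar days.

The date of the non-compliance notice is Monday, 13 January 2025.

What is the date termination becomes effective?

3 April 2025

The last day of the corrective action period: 13 January 2025 + 45 days = 27 February 2025.
From Thursday, 27 February 2025, 10 business days (Feb 28, Mar 3, Mar 4, Mar 5, Mar 6, Mar 7, Mar 10, Mar 11, Mar 12, Mar 13, skipping weekends) brings us to Thursday, 13 March 2025, which is the last day of the re-inspection period.
The date termination becomes effective: 21 calendar days after 13 March 2025 is 3 April 2025.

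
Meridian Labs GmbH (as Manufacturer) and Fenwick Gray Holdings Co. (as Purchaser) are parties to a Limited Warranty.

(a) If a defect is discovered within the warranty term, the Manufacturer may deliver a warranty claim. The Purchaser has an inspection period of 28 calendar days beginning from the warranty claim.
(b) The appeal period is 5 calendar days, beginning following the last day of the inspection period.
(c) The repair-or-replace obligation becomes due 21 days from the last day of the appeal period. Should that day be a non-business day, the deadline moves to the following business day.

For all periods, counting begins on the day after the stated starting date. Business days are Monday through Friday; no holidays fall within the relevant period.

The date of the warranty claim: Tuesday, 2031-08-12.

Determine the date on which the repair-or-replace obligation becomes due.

2031-10-06

Adding 28 calendar days to 2031-08-12 gives 2031-09-09, which is the last day of the inspection period.
Adding 5 calendar days to 2031-09-09 gives 2031-09-14, which is the last day of the appeal period.
The date on which the repair-or-replace obligation becomes due: 21 calendar days after 2031-09-14 is 2031-10-05. That falls on a Sunday, so it rolls to the next business day, Monday, 2031-10-06.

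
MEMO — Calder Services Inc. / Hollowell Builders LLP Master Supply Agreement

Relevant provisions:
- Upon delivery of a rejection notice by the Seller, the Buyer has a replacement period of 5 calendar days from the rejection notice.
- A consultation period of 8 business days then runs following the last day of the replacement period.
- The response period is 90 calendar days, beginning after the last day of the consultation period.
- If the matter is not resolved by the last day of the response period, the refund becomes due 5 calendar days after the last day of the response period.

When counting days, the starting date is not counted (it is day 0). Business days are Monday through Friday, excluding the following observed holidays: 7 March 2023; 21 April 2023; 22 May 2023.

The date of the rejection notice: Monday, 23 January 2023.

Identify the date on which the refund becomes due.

14 May 2023

Adding 5 calendar days to 23 January 2023 gives 28 January 2023, which is the last day of the replacement period.
The last day of the consultation period: 8 business days after Saturday, 28 January 2023, skipping weekends — Jan 30, Jan 31, Feb 1, Feb 2, Feb 3, Feb 6, Feb 7, Feb 8 — lands on Wednesday, 8 February 2023.
The last day of the response period: 90 calendar days after 8 February 2023 is 9 May 2023.
The date on which the refund becomes due: 5 calendar days after 9 May 2023 is 14 May 2023.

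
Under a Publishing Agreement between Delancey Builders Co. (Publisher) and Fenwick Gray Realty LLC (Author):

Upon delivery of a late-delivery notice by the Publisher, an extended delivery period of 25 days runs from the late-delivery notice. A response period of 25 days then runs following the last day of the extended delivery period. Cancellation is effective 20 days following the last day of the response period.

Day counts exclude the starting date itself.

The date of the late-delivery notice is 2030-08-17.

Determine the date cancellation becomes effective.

The last day of the extended delivery period: 25 calendar days after 2030-08-17 is 2030-09-11.
Adding 25 calendar days to 2030-09-11 gives 2030-10-06, which is the last day of the response period.
The date cancellation becomes effective: 20 calendar days after 2030-10-06 is 2030-10-26.

2030-10-26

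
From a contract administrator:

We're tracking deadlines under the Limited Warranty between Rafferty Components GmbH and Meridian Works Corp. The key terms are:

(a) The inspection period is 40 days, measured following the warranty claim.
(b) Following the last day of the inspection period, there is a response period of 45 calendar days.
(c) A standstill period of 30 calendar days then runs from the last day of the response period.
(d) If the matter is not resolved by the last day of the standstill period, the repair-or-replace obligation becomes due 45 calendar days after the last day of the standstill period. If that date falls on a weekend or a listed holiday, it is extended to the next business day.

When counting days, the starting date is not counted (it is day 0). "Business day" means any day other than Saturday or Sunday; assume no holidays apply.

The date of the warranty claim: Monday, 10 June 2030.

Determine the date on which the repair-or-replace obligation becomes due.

Adding 40 calendar days to 10 June 2030 gives 20 July 2030, which is the last day of the inspection period.
The last day of the response period: 20 July 2030 + 45 days = 3 September 2030.
Adding 30 calendar days to 3 September 2030 gives 3 October 2030, which is the last day of the standstill period.
The date on which the repair-or-replace obligation becomes due: 3 October 2030 + 45 days = 17 November 2030. That falls on a Sunday, so it rolls to the next business day, Monday, 18 November 2030.

18 November 2030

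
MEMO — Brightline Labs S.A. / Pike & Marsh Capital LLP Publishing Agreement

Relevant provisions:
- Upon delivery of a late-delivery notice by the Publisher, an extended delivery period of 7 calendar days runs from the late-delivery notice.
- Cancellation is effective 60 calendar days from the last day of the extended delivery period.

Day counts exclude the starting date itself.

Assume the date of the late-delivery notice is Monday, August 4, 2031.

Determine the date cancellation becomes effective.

October 10, 2031

The last day of the extended delivery period: 7 calendar days after August 4, 2031 is August 11, 2031.
Adding 60 calendar days to August 11, 2031 gives October 10, 2031, which is the date cancellation becomes effective.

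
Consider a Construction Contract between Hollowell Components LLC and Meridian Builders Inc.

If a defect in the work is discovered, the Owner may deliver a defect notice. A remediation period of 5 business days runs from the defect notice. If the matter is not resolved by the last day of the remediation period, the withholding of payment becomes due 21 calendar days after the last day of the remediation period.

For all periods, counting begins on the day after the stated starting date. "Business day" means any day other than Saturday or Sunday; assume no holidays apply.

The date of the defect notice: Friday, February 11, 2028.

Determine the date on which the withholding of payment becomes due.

March 10, 2028

From Friday, February 11, 2028, 5 business days (Feb 14, Feb 15, Feb 16, Feb 17, Feb 18, skipping weekends) brings us to Friday, February 18, 2028, which is the last day of the remediation period.
Adding 21 calendar days to February 18, 2028 gives March 10, 2028, which is the date on which the withholding of payment becomes due.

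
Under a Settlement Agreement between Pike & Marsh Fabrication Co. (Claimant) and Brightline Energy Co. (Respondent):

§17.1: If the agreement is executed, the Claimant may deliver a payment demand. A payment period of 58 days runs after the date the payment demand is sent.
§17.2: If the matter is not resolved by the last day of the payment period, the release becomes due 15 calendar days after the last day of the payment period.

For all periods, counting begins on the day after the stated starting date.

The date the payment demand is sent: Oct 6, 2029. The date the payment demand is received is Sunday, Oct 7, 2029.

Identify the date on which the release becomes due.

Adding 58 calendar days to Oct 6, 2029 gives Dec 3, 2029, which is the last day of the payment period.
The date on which the release becomes due: 15 calendar days after Dec 3, 2029 is Dec 18, 2029.

Dec 18, 2029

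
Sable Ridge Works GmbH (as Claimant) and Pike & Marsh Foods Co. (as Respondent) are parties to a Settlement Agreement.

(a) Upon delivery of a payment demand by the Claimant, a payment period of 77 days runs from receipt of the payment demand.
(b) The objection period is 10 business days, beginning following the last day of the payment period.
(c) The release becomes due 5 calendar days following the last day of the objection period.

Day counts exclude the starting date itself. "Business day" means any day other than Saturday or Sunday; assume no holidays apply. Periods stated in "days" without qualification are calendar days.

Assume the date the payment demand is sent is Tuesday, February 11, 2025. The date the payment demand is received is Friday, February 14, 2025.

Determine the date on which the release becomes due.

The last day of the payment period: February 14, 2025 + 77 days = May 2, 2025.
The last day of the objection period: 10 business days after Friday, May 2, 2025, skipping weekends — May 5, May 6, May 7, May 8, May 9, May 12, May 13, May 14, May 15, May 16 — lands on Friday, May 16, 2025.
Adding 5 calendar days to May 16, 2025 gives May 21, 2025, which is the date on which the release becomes due.

May 21, 2025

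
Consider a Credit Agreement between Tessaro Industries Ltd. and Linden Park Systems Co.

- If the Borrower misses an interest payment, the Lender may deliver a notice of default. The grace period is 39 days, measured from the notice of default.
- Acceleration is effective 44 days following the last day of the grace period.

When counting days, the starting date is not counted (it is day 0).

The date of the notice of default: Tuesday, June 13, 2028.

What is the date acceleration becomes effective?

September 4, 2028

Adding 39 calendar days to June 13, 2028 gives July 22, 2028, which is the last day of the grace period.
The date acceleration becomes effective: July 22, 2028 + 44 days = September 4, 2028.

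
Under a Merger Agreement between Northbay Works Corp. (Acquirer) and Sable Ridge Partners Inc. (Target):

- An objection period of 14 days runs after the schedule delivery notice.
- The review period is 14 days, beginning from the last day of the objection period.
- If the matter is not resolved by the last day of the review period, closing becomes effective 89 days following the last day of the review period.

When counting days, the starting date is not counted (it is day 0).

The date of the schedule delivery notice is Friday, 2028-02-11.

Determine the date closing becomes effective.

Adding 14 calendar days to 2028-02-11 gives 2028-02-25, which is the last day of the objection period.
Adding 14 calendar days to 2028-02-25 gives 2028-03-10, which is the last day of the review period.
Adding 89 calendar days to 2028-03-10 gives 2028-06-07, which is the date closing becomes effective.

2028-06-07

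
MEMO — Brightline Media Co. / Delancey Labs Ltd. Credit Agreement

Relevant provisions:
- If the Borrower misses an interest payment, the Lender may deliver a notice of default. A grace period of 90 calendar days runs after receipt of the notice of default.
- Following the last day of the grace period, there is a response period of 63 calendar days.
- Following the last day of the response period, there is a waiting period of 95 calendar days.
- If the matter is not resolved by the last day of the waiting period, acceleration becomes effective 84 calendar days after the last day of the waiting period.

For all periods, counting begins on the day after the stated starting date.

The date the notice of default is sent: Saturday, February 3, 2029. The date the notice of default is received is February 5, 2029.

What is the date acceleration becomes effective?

January 3, 2030

The last day of the grace period: 90 calendar days after February 5, 2029 is May 6, 2029.
The last day of the response period: May 6, 2029 + 63 days = July 8, 2029.
The last day of the waiting period: 95 calendar days after July 8, 2029 is October 11, 2029.
Adding 84 calendar days to October 11, 2029 gives January 3, 2030, which is the date acceleration becomes effective.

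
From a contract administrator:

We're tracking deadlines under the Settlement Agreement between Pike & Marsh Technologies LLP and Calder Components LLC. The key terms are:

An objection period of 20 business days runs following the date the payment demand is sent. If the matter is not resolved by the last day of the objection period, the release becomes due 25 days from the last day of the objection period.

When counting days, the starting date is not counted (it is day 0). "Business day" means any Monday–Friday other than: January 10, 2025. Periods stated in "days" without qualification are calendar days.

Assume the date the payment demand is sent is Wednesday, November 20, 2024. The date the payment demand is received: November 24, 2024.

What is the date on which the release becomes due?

The last day of the objection period: counting 20 business days from Wednesday, November 20, 2024 (Nov 21, Nov 22, Nov 25, Nov 26, …, Dec 16, Dec 17, Dec 18, skipping weekends) reaches Wednesday, December 18, 2024.
The date on which the release becomes due: 25 calendar days after December 18, 2024 is January 12, 2025.

January 12, 2025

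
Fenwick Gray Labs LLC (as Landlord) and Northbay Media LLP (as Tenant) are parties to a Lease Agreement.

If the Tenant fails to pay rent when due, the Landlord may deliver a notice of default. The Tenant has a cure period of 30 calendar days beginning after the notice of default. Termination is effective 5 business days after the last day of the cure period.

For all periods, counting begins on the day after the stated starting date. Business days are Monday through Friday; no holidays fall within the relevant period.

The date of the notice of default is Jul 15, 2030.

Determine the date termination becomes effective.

Adding 30 calendar days to Jul 15, 2030 gives Aug 14, 2030, which is the last day of the cure period.
The date termination becomes effective: counting 5 business days from Wednesday, Aug 14, 2030 (Aug 15, Aug 16, Aug 19, Aug 20, Aug 21, skipping weekends) reaches Wednesday, Aug 21, 2030.

Aug 21, 2030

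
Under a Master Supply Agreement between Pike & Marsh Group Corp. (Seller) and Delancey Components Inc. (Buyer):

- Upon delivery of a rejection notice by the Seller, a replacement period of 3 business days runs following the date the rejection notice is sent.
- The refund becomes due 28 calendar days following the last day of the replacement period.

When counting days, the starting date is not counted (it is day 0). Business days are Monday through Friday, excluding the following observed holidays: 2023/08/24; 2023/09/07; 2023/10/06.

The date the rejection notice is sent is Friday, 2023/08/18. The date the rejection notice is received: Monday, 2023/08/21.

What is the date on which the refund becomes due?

From Friday, 2023/08/18, 3 business days (Aug 21, Aug 22, Aug 23, skipping weekends) brings us to Wednesday, 2023/08/23, which is the last day of the replacement period.
The date on which the refund becomes due: 28 calendar days after 2023/08/23 is 2023/09/20.

2023/09/20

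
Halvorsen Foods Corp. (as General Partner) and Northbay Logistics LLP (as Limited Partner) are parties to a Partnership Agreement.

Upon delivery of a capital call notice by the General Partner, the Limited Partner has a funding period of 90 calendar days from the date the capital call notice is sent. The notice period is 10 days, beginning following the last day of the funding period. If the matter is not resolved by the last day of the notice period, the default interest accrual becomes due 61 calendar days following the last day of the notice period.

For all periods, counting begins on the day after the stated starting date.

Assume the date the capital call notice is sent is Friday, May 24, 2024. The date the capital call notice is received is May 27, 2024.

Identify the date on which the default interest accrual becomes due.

Nov 1, 2024

Adding 90 calendar days to May 24, 2024 gives Aug 22, 2024, which is the last day of the funding period.
The last day of the notice period: Aug 22, 2024 + 10 days = Sep 1, 2024.
Adding 61 calendar days to Sep 1, 2024 gives Nov 1, 2024, which is the date on which the default interest accrual becomes due.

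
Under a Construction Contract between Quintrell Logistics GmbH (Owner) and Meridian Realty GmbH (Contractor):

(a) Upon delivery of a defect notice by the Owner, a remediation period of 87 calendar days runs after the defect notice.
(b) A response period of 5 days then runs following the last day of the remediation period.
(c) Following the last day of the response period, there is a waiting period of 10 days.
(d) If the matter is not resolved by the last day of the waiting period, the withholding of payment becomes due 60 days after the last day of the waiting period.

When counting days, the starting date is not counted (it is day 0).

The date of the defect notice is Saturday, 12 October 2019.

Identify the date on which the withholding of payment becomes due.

The last day of the remediation period: 87 calendar days after 12 October 2019 is 7 January 2020.
The last day of the response period: 5 calendar days after 7 January 2020 is 12 January 2020.
The last day of the waiting period: 10 calendar days after 12 January 2020 is 22 January 2020.
Adding 60 calendar days to 22 January 2020 gives 22 March 2020, which is the date on which the withholding of payment becomes due.

22 March 2020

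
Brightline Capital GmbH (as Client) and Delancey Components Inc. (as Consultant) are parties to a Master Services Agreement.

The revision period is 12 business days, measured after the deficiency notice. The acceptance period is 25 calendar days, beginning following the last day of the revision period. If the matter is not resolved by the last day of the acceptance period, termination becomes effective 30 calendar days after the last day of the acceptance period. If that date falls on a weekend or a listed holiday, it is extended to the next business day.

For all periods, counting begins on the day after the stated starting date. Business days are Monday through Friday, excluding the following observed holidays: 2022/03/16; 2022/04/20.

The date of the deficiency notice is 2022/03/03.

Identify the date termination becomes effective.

The last day of the revision period: 12 business days after Thursday, 2022/03/03, skipping weekends and the listed holiday on Mar 16 — Mar 4, Mar 7, Mar 8, Mar 9, …, Mar 18, Mar 21, Mar 22 — lands on Tuesday, 2022/03/22.
The last day of the acceptance period: 25 calendar days after 2022/03/22 is 2022/04/16.
The date termination becomes effective: 2022/04/16 + 30 days = 2022/05/16. 2022/05/16 is a Monday and is not a listed holiday, so no roll-forward applies.

2022/05/16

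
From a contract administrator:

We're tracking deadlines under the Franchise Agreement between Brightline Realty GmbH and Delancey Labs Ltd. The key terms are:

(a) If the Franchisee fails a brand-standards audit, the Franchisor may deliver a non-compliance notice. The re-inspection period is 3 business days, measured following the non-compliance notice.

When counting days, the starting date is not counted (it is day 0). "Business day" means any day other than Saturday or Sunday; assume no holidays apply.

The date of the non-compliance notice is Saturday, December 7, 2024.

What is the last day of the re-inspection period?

December 11, 2024

The last day of the re-inspection period: 3 business days after Saturday, December 7, 2024, skipping weekends — Dec 9, Dec 10, Dec 11 — lands on Wednesday, December 11, 2024.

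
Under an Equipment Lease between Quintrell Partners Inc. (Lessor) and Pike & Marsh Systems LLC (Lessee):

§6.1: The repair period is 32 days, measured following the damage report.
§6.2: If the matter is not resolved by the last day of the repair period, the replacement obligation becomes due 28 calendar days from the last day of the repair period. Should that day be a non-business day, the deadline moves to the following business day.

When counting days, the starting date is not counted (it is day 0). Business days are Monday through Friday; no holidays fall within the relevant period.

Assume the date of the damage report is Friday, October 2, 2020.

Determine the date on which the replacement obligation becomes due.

Adding 32 calendar days to October 2, 2020 gives November 3, 2020, which is the last day of the repair period.
The date on which the replacement obligation becomes due: November 3, 2020 + 28 days = December 1, 2020. December 1, 2020 is a Tuesday, so no roll-forward applies.

December 1, 2020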